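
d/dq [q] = 1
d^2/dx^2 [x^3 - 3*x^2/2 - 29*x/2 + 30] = 6*x - 3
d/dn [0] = 0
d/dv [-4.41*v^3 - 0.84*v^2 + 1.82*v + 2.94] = -13.23*v^2 - 1.68*v + 1.82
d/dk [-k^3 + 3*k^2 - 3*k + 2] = -3*k^2 + 6*k - 3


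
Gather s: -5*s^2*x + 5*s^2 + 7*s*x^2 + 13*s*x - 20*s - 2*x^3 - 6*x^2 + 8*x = s^2*(5 - 5*x) + s*(7*x^2 + 13*x - 20) - 2*x^3 - 6*x^2 + 8*x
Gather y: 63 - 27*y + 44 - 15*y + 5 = 112 - 42*y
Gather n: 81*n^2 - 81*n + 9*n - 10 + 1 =81*n^2 - 72*n - 9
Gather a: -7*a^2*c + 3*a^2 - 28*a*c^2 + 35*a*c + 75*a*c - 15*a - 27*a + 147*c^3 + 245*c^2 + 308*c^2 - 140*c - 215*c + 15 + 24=a^2*(3 - 7*c) + a*(-28*c^2 + 110*c - 42) + 147*c^3 + 553*c^2 - 355*c + 39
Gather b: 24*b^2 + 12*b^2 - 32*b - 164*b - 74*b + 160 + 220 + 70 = 36*b^2 - 270*b + 450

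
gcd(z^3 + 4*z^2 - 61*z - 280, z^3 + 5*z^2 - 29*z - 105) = z + 7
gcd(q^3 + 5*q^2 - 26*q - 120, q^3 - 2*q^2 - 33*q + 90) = q^2 + q - 30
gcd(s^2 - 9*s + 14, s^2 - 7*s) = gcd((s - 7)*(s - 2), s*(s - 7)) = s - 7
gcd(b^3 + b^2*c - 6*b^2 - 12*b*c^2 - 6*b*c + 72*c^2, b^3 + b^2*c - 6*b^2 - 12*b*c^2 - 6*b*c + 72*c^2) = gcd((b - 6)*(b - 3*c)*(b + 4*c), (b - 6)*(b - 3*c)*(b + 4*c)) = b^3 + b^2*c - 6*b^2 - 12*b*c^2 - 6*b*c + 72*c^2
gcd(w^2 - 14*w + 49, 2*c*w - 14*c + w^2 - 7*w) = w - 7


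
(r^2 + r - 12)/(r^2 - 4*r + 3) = (r + 4)/(r - 1)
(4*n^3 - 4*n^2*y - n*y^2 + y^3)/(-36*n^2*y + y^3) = (-4*n^3 + 4*n^2*y + n*y^2 - y^3)/(y*(36*n^2 - y^2))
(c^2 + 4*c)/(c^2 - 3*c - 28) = c/(c - 7)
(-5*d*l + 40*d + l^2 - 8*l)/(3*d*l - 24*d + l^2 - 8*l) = (-5*d + l)/(3*d + l)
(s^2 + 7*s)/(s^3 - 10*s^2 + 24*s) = (s + 7)/(s^2 - 10*s + 24)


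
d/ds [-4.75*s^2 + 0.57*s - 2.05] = 0.57 - 9.5*s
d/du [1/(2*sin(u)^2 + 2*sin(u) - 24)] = -(2*sin(u) + 1)*cos(u)/(2*(sin(u)^2 + sin(u) - 12)^2)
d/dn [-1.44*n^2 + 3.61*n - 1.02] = 3.61 - 2.88*n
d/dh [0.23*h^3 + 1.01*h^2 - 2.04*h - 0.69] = 0.69*h^2 + 2.02*h - 2.04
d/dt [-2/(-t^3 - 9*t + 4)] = 6*(-t^2 - 3)/(t^3 + 9*t - 4)^2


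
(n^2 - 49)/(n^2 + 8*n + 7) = (n - 7)/(n + 1)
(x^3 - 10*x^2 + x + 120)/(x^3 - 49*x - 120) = (x - 5)/(x + 5)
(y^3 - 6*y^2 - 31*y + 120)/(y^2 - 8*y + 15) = (y^2 - 3*y - 40)/(y - 5)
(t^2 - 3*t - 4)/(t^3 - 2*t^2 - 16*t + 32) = (t + 1)/(t^2 + 2*t - 8)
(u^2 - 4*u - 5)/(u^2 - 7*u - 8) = (u - 5)/(u - 8)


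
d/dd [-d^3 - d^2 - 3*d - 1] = -3*d^2 - 2*d - 3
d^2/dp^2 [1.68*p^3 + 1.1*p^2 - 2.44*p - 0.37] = 10.08*p + 2.2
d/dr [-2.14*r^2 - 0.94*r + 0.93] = -4.28*r - 0.94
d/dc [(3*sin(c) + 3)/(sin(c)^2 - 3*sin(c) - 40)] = 3*(-2*sin(c) + cos(c)^2 - 38)*cos(c)/((sin(c) - 8)^2*(sin(c) + 5)^2)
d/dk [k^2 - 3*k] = 2*k - 3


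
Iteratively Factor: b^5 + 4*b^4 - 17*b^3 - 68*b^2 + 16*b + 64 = (b + 4)*(b^4 - 17*b^2 + 16) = (b + 1)*(b + 4)*(b^3 - b^2 - 16*b + 16) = (b - 1)*(b + 1)*(b + 4)*(b^2 - 16) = (b - 1)*(b + 1)*(b + 4)^2*(b - 4)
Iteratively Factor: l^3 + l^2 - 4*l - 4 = (l + 2)*(l^2 - l - 2) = (l - 2)*(l + 2)*(l + 1)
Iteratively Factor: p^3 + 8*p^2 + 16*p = (p + 4)*(p^2 + 4*p) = p*(p + 4)*(p + 4)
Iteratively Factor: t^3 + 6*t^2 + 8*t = (t + 4)*(t^2 + 2*t) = t*(t + 4)*(t + 2)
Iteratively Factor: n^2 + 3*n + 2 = (n + 1)*(n + 2)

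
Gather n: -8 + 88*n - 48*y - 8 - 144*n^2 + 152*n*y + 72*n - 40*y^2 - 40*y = -144*n^2 + n*(152*y + 160) - 40*y^2 - 88*y - 16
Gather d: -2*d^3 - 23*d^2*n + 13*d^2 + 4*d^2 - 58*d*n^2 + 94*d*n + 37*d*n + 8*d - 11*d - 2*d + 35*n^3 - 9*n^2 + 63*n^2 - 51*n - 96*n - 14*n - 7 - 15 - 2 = -2*d^3 + d^2*(17 - 23*n) + d*(-58*n^2 + 131*n - 5) + 35*n^3 + 54*n^2 - 161*n - 24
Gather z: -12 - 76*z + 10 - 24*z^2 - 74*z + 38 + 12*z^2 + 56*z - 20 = -12*z^2 - 94*z + 16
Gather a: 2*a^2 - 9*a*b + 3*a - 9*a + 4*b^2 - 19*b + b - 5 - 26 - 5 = 2*a^2 + a*(-9*b - 6) + 4*b^2 - 18*b - 36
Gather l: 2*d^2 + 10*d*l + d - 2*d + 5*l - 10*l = 2*d^2 - d + l*(10*d - 5)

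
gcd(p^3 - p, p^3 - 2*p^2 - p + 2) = p^2 - 1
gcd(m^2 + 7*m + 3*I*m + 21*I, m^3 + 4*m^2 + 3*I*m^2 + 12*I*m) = m + 3*I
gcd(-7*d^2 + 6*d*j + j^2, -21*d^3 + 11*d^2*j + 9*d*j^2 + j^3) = 7*d^2 - 6*d*j - j^2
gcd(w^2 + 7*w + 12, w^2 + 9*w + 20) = w + 4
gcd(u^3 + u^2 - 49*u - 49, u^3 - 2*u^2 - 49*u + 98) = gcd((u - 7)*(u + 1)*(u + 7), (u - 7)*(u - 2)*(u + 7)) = u^2 - 49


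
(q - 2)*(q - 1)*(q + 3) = q^3 - 7*q + 6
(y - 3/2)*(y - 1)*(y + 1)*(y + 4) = y^4 + 5*y^3/2 - 7*y^2 - 5*y/2 + 6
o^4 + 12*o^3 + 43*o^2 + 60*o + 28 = (o + 1)*(o + 2)^2*(o + 7)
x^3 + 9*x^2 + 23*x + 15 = (x + 1)*(x + 3)*(x + 5)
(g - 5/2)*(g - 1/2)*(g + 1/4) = g^3 - 11*g^2/4 + g/2 + 5/16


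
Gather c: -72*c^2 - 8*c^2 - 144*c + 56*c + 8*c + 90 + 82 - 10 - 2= -80*c^2 - 80*c + 160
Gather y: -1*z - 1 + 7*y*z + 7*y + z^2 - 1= y*(7*z + 7) + z^2 - z - 2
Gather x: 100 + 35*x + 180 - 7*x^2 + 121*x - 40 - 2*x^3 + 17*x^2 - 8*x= -2*x^3 + 10*x^2 + 148*x + 240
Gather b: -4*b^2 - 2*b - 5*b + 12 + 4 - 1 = -4*b^2 - 7*b + 15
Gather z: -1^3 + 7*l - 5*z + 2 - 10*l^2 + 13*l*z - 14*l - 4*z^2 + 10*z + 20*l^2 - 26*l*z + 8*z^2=10*l^2 - 7*l + 4*z^2 + z*(5 - 13*l) + 1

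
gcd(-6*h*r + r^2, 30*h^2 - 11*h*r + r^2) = -6*h + r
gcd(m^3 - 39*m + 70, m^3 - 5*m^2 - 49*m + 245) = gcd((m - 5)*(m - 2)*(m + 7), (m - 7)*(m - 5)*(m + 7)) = m^2 + 2*m - 35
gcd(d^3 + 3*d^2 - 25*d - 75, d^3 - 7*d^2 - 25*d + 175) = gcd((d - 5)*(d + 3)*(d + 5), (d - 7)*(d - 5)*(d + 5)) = d^2 - 25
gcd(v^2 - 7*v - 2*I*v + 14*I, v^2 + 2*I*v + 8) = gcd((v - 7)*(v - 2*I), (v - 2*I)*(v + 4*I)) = v - 2*I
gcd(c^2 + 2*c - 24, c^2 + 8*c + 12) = c + 6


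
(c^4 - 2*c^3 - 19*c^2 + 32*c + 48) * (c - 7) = c^5 - 9*c^4 - 5*c^3 + 165*c^2 - 176*c - 336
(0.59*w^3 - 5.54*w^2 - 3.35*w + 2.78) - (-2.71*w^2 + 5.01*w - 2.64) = 0.59*w^3 - 2.83*w^2 - 8.36*w + 5.42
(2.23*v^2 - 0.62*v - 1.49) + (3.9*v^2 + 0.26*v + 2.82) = 6.13*v^2 - 0.36*v + 1.33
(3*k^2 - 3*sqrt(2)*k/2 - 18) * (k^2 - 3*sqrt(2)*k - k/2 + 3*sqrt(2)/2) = 3*k^4 - 21*sqrt(2)*k^3/2 - 3*k^3/2 - 9*k^2 + 21*sqrt(2)*k^2/4 + 9*k/2 + 54*sqrt(2)*k - 27*sqrt(2)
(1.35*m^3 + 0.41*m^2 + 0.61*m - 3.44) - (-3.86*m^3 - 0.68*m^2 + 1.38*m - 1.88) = 5.21*m^3 + 1.09*m^2 - 0.77*m - 1.56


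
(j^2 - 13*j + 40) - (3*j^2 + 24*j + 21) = -2*j^2 - 37*j + 19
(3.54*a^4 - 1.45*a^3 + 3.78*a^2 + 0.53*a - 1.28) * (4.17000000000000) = 14.7618*a^4 - 6.0465*a^3 + 15.7626*a^2 + 2.2101*a - 5.3376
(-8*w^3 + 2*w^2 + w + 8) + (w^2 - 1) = -8*w^3 + 3*w^2 + w + 7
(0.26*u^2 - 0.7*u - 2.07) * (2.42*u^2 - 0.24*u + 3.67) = 0.6292*u^4 - 1.7564*u^3 - 3.8872*u^2 - 2.0722*u - 7.5969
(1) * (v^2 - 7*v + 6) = v^2 - 7*v + 6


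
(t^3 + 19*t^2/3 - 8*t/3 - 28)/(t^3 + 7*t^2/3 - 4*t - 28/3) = (t + 6)/(t + 2)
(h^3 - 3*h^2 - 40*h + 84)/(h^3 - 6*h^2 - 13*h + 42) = (h + 6)/(h + 3)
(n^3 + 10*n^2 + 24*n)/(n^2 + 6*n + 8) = n*(n + 6)/(n + 2)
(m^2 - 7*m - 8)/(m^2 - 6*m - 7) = (m - 8)/(m - 7)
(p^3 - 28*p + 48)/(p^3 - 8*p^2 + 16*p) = (p^2 + 4*p - 12)/(p*(p - 4))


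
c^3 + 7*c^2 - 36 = (c - 2)*(c + 3)*(c + 6)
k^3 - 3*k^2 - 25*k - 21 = (k - 7)*(k + 1)*(k + 3)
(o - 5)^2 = o^2 - 10*o + 25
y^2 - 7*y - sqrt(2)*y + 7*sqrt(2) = (y - 7)*(y - sqrt(2))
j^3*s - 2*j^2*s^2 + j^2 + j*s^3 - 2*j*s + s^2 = (-j + s)^2*(j*s + 1)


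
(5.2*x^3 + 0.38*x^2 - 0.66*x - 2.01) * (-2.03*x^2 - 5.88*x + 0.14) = -10.556*x^5 - 31.3474*x^4 - 0.1666*x^3 + 8.0143*x^2 + 11.7264*x - 0.2814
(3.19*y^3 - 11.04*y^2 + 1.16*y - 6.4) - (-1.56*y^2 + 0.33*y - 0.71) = 3.19*y^3 - 9.48*y^2 + 0.83*y - 5.69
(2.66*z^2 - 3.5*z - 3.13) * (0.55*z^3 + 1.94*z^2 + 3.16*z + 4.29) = 1.463*z^5 + 3.2354*z^4 - 0.105899999999998*z^3 - 5.7208*z^2 - 24.9058*z - 13.4277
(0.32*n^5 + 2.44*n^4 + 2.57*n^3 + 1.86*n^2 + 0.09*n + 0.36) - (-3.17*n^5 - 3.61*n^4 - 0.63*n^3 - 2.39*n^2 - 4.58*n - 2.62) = 3.49*n^5 + 6.05*n^4 + 3.2*n^3 + 4.25*n^2 + 4.67*n + 2.98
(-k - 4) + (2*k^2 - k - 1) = 2*k^2 - 2*k - 5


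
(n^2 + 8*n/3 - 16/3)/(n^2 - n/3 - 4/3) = (n + 4)/(n + 1)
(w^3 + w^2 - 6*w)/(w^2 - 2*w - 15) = w*(w - 2)/(w - 5)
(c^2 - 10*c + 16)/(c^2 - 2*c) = (c - 8)/c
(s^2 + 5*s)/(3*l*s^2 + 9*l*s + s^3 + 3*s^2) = (s + 5)/(3*l*s + 9*l + s^2 + 3*s)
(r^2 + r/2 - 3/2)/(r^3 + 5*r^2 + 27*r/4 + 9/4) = 2*(r - 1)/(2*r^2 + 7*r + 3)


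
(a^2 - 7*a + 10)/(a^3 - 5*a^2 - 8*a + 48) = (a^2 - 7*a + 10)/(a^3 - 5*a^2 - 8*a + 48)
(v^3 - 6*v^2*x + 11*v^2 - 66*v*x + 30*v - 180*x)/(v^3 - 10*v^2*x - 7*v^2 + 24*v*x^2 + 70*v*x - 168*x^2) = (-v^2 - 11*v - 30)/(-v^2 + 4*v*x + 7*v - 28*x)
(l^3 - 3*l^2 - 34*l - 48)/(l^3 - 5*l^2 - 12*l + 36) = (l^2 - 6*l - 16)/(l^2 - 8*l + 12)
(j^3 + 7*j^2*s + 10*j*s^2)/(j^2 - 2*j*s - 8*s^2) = j*(-j - 5*s)/(-j + 4*s)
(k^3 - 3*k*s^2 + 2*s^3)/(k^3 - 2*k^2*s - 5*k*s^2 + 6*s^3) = (-k + s)/(-k + 3*s)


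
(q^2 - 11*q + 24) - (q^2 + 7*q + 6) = 18 - 18*q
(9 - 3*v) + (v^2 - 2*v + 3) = v^2 - 5*v + 12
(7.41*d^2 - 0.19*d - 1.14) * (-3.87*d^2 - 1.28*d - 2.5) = -28.6767*d^4 - 8.7495*d^3 - 13.87*d^2 + 1.9342*d + 2.85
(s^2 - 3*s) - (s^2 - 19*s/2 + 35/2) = 13*s/2 - 35/2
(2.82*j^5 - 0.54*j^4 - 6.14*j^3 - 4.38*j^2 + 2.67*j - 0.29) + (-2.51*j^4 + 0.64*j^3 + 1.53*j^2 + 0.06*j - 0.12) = 2.82*j^5 - 3.05*j^4 - 5.5*j^3 - 2.85*j^2 + 2.73*j - 0.41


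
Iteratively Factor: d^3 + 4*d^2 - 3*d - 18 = (d - 2)*(d^2 + 6*d + 9) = (d - 2)*(d + 3)*(d + 3)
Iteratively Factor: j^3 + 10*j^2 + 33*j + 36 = (j + 4)*(j^2 + 6*j + 9) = (j + 3)*(j + 4)*(j + 3)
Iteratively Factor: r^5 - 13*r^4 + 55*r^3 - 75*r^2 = (r - 5)*(r^4 - 8*r^3 + 15*r^2) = (r - 5)*(r - 3)*(r^3 - 5*r^2) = r*(r - 5)*(r - 3)*(r^2 - 5*r) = r*(r - 5)^2*(r - 3)*(r)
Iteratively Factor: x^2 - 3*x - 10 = (x - 5)*(x + 2)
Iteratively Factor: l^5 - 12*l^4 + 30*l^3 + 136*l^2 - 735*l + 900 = (l - 3)*(l^4 - 9*l^3 + 3*l^2 + 145*l - 300) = (l - 3)*(l + 4)*(l^3 - 13*l^2 + 55*l - 75) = (l - 5)*(l - 3)*(l + 4)*(l^2 - 8*l + 15) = (l - 5)*(l - 3)^2*(l + 4)*(l - 5)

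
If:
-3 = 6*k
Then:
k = -1/2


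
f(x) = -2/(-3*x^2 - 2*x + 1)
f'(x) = -2*(6*x + 2)/(-3*x^2 - 2*x + 1)^2 = 4*(-3*x - 1)/(3*x^2 + 2*x - 1)^2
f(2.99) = 0.06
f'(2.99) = -0.04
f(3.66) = 0.04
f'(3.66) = -0.02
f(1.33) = 0.29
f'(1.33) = -0.41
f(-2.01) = 0.28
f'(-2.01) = 0.40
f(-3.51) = 0.07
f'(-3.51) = 0.05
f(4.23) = 0.03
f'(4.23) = -0.01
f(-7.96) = 0.01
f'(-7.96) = 0.00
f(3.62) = 0.04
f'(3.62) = -0.02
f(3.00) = 0.06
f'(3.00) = -0.04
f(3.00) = 0.06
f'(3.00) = -0.04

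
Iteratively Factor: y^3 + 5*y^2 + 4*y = (y + 4)*(y^2 + y) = y*(y + 4)*(y + 1)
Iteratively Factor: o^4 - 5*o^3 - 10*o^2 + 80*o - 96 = (o - 4)*(o^3 - o^2 - 14*o + 24) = (o - 4)*(o - 3)*(o^2 + 2*o - 8) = (o - 4)*(o - 3)*(o + 4)*(o - 2)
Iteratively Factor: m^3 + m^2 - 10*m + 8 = (m - 2)*(m^2 + 3*m - 4) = (m - 2)*(m - 1)*(m + 4)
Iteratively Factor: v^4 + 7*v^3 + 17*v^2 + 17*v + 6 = (v + 1)*(v^3 + 6*v^2 + 11*v + 6) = (v + 1)*(v + 3)*(v^2 + 3*v + 2) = (v + 1)^2*(v + 3)*(v + 2)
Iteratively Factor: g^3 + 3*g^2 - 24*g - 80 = (g + 4)*(g^2 - g - 20) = (g - 5)*(g + 4)*(g + 4)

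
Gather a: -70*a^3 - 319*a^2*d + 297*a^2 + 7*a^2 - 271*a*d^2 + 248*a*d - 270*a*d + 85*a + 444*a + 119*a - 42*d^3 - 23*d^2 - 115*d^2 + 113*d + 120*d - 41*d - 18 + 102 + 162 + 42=-70*a^3 + a^2*(304 - 319*d) + a*(-271*d^2 - 22*d + 648) - 42*d^3 - 138*d^2 + 192*d + 288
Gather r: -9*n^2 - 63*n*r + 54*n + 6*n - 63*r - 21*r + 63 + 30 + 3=-9*n^2 + 60*n + r*(-63*n - 84) + 96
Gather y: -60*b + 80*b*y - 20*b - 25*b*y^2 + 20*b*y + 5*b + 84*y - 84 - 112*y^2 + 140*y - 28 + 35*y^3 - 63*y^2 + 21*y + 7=-75*b + 35*y^3 + y^2*(-25*b - 175) + y*(100*b + 245) - 105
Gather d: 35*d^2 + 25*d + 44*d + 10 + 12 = 35*d^2 + 69*d + 22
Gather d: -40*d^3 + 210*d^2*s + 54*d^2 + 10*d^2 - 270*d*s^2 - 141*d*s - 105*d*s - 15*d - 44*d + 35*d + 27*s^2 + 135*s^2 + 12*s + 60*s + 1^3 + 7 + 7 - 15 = -40*d^3 + d^2*(210*s + 64) + d*(-270*s^2 - 246*s - 24) + 162*s^2 + 72*s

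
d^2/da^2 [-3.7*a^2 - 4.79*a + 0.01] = -7.40000000000000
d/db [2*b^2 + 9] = 4*b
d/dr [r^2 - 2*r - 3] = 2*r - 2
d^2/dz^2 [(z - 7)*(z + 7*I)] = 2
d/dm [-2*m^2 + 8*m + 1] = 8 - 4*m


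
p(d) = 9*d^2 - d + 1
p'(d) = 18*d - 1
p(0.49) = 2.67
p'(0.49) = 7.82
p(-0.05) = 1.07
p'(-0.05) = -1.90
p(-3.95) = 145.37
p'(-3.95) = -72.10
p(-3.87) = 139.66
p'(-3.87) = -70.66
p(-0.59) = 4.72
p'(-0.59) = -11.62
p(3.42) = 102.85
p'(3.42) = 60.56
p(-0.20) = 1.56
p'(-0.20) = -4.60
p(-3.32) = 103.52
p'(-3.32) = -60.76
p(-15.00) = 2041.00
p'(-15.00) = -271.00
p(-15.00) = 2041.00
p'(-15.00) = -271.00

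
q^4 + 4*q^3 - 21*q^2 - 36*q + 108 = (q - 3)*(q - 2)*(q + 3)*(q + 6)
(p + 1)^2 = p^2 + 2*p + 1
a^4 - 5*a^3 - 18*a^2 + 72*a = a*(a - 6)*(a - 3)*(a + 4)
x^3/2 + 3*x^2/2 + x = x*(x/2 + 1/2)*(x + 2)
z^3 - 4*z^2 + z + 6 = (z - 3)*(z - 2)*(z + 1)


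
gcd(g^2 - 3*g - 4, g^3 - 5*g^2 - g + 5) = g + 1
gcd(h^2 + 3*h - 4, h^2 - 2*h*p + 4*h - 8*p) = h + 4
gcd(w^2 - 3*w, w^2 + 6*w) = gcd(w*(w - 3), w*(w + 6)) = w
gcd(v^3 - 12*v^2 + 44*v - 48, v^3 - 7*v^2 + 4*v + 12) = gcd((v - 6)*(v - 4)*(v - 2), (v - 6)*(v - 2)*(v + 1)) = v^2 - 8*v + 12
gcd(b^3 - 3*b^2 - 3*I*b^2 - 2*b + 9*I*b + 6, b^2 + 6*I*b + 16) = b - 2*I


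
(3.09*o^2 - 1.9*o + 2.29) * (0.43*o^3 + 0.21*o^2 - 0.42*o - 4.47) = 1.3287*o^5 - 0.1681*o^4 - 0.7121*o^3 - 12.5334*o^2 + 7.5312*o - 10.2363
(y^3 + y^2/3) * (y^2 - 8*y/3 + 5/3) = y^5 - 7*y^4/3 + 7*y^3/9 + 5*y^2/9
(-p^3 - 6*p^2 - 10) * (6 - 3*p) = 3*p^4 + 12*p^3 - 36*p^2 + 30*p - 60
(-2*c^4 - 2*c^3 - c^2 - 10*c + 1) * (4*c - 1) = -8*c^5 - 6*c^4 - 2*c^3 - 39*c^2 + 14*c - 1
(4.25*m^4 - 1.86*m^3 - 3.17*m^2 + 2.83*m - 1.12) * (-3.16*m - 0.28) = -13.43*m^5 + 4.6876*m^4 + 10.538*m^3 - 8.0552*m^2 + 2.7468*m + 0.3136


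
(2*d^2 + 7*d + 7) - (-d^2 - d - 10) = 3*d^2 + 8*d + 17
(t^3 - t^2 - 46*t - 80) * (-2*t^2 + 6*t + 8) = -2*t^5 + 8*t^4 + 94*t^3 - 124*t^2 - 848*t - 640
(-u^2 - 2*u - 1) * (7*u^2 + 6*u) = -7*u^4 - 20*u^3 - 19*u^2 - 6*u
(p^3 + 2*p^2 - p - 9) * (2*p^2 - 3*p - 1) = 2*p^5 + p^4 - 9*p^3 - 17*p^2 + 28*p + 9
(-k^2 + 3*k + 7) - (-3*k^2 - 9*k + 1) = 2*k^2 + 12*k + 6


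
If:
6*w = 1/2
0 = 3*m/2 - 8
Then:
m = 16/3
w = 1/12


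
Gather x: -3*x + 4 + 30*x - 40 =27*x - 36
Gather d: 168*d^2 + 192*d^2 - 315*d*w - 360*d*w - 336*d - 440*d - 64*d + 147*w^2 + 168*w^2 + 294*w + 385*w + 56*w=360*d^2 + d*(-675*w - 840) + 315*w^2 + 735*w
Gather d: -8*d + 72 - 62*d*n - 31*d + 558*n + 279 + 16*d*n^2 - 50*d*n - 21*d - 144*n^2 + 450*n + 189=d*(16*n^2 - 112*n - 60) - 144*n^2 + 1008*n + 540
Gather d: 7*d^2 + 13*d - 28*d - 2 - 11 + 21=7*d^2 - 15*d + 8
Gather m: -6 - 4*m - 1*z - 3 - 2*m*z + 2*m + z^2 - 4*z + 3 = m*(-2*z - 2) + z^2 - 5*z - 6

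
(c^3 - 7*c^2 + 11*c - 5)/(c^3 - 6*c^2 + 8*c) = (c^3 - 7*c^2 + 11*c - 5)/(c*(c^2 - 6*c + 8))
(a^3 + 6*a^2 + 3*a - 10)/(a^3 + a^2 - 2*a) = (a + 5)/a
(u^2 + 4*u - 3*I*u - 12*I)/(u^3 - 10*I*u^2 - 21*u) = (u + 4)/(u*(u - 7*I))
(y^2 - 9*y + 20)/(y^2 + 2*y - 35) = (y - 4)/(y + 7)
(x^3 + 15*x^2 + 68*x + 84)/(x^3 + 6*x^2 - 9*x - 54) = (x^2 + 9*x + 14)/(x^2 - 9)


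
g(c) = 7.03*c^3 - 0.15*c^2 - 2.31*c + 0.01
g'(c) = 21.09*c^2 - 0.3*c - 2.31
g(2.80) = 146.69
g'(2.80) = 162.20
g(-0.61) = -0.23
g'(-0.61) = 5.72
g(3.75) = 359.96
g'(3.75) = 293.14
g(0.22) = -0.43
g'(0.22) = -1.36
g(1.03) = 5.15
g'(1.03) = 19.76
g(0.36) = -0.51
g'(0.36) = 0.32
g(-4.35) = -571.44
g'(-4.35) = 398.07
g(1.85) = 39.73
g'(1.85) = 69.32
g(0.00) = 0.01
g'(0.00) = -2.31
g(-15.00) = -23725.34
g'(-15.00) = 4747.44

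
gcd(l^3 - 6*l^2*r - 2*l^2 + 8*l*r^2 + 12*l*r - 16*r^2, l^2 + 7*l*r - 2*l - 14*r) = l - 2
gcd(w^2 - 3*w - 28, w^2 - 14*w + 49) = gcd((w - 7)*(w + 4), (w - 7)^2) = w - 7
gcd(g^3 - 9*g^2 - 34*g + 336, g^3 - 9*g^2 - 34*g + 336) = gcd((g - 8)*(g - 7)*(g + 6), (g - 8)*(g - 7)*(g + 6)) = g^3 - 9*g^2 - 34*g + 336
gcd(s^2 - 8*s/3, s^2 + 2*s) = s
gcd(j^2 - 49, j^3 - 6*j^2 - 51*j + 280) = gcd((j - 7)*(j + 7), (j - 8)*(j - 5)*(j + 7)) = j + 7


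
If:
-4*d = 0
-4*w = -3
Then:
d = 0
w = 3/4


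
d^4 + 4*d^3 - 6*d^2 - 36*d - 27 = (d - 3)*(d + 1)*(d + 3)^2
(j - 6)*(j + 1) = j^2 - 5*j - 6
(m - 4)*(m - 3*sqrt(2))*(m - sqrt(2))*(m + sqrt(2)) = m^4 - 3*sqrt(2)*m^3 - 4*m^3 - 2*m^2 + 12*sqrt(2)*m^2 + 8*m + 6*sqrt(2)*m - 24*sqrt(2)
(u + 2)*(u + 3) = u^2 + 5*u + 6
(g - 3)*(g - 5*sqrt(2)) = g^2 - 5*sqrt(2)*g - 3*g + 15*sqrt(2)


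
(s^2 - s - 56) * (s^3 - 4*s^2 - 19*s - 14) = s^5 - 5*s^4 - 71*s^3 + 229*s^2 + 1078*s + 784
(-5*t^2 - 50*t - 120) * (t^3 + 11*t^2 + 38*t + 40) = -5*t^5 - 105*t^4 - 860*t^3 - 3420*t^2 - 6560*t - 4800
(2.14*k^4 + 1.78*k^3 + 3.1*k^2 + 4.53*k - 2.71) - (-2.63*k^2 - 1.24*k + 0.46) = 2.14*k^4 + 1.78*k^3 + 5.73*k^2 + 5.77*k - 3.17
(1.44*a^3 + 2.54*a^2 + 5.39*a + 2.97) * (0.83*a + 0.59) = 1.1952*a^4 + 2.9578*a^3 + 5.9723*a^2 + 5.6452*a + 1.7523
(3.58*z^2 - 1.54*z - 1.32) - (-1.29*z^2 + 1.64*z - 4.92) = 4.87*z^2 - 3.18*z + 3.6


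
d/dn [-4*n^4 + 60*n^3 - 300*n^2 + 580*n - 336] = -16*n^3 + 180*n^2 - 600*n + 580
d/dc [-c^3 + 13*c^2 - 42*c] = -3*c^2 + 26*c - 42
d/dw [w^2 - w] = 2*w - 1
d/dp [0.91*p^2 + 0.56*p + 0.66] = 1.82*p + 0.56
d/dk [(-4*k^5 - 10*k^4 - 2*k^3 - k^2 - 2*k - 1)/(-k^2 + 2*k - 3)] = 2*(6*k^6 - 6*k^5 + k^4 + 56*k^3 + 7*k^2 + 2*k + 4)/(k^4 - 4*k^3 + 10*k^2 - 12*k + 9)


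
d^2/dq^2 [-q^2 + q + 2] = -2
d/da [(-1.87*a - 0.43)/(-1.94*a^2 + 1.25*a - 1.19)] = (-3.6278*a^2 - 1.6684*a + 2.7628)/(3.7636*a^4 - 4.85*a^3 + 6.1797*a^2 - 2.975*a + 1.4161)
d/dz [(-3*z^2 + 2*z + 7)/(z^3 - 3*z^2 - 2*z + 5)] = (3*z^4 - 4*z^3 - 9*z^2 + 12*z + 24)/(z^6 - 6*z^5 + 5*z^4 + 22*z^3 - 26*z^2 - 20*z + 25)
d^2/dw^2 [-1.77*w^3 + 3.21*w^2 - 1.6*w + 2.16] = 6.42 - 10.62*w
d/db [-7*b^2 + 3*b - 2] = 3 - 14*b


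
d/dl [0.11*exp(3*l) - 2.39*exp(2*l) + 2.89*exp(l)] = (0.33*exp(2*l) - 4.78*exp(l) + 2.89)*exp(l)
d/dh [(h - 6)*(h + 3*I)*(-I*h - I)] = -3*I*h^2 + h*(6 + 10*I) - 15 + 6*I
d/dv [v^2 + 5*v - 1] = 2*v + 5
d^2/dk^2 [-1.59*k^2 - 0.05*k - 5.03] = -3.18000000000000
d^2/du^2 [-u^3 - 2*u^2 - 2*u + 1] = -6*u - 4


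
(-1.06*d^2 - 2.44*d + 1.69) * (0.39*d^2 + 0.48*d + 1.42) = -0.4134*d^4 - 1.4604*d^3 - 2.0173*d^2 - 2.6536*d + 2.3998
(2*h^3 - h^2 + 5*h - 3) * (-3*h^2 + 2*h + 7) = -6*h^5 + 7*h^4 - 3*h^3 + 12*h^2 + 29*h - 21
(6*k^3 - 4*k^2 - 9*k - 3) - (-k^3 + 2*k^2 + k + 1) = 7*k^3 - 6*k^2 - 10*k - 4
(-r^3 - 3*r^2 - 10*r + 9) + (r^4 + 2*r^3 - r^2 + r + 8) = r^4 + r^3 - 4*r^2 - 9*r + 17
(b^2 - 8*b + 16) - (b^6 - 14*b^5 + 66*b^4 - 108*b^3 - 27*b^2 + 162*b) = -b^6 + 14*b^5 - 66*b^4 + 108*b^3 + 28*b^2 - 170*b + 16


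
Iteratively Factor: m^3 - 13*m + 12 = (m - 3)*(m^2 + 3*m - 4) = (m - 3)*(m + 4)*(m - 1)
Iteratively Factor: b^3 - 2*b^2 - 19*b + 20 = (b - 1)*(b^2 - b - 20) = (b - 1)*(b + 4)*(b - 5)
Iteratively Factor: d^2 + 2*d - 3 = (d + 3)*(d - 1)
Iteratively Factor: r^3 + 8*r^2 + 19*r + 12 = (r + 3)*(r^2 + 5*r + 4) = (r + 1)*(r + 3)*(r + 4)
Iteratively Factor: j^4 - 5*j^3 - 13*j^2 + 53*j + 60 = (j + 1)*(j^3 - 6*j^2 - 7*j + 60) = (j + 1)*(j + 3)*(j^2 - 9*j + 20) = (j - 5)*(j + 1)*(j + 3)*(j - 4)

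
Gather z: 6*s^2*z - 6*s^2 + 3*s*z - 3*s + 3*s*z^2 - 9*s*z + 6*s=-6*s^2 + 3*s*z^2 + 3*s + z*(6*s^2 - 6*s)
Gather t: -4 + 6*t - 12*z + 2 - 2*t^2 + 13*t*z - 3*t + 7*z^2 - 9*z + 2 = -2*t^2 + t*(13*z + 3) + 7*z^2 - 21*z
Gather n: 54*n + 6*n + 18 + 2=60*n + 20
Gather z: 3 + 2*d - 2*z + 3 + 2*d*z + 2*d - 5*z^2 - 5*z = 4*d - 5*z^2 + z*(2*d - 7) + 6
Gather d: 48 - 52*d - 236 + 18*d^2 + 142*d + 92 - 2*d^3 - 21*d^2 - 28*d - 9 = -2*d^3 - 3*d^2 + 62*d - 105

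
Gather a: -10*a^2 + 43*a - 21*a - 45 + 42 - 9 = -10*a^2 + 22*a - 12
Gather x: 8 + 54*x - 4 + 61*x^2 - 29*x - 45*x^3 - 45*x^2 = -45*x^3 + 16*x^2 + 25*x + 4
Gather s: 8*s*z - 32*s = s*(8*z - 32)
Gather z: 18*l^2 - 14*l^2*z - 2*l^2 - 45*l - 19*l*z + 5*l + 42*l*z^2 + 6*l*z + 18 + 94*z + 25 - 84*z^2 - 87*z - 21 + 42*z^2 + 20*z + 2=16*l^2 - 40*l + z^2*(42*l - 42) + z*(-14*l^2 - 13*l + 27) + 24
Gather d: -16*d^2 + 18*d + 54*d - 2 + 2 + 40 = -16*d^2 + 72*d + 40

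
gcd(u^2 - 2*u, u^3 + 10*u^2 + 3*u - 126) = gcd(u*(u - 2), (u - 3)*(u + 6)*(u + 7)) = 1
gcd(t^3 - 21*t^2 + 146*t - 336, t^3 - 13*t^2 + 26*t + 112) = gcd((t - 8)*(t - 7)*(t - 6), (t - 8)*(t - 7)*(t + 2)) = t^2 - 15*t + 56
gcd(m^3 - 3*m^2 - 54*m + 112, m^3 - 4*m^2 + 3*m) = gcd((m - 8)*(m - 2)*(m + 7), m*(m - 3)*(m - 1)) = 1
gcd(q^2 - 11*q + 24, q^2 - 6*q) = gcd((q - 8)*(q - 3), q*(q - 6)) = 1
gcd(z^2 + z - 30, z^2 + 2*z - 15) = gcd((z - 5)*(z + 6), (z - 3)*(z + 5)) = 1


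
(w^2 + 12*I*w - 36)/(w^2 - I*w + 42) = (w + 6*I)/(w - 7*I)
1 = 1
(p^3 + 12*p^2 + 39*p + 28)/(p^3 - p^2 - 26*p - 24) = (p + 7)/(p - 6)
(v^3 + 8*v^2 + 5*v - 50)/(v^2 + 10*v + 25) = v - 2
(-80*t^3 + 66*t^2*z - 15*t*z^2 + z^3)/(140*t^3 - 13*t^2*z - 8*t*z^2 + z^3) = (16*t^2 - 10*t*z + z^2)/(-28*t^2 - 3*t*z + z^2)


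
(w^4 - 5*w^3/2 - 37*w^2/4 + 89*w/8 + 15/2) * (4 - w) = -w^5 + 13*w^4/2 - 3*w^3/4 - 385*w^2/8 + 37*w + 30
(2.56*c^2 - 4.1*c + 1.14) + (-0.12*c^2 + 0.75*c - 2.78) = 2.44*c^2 - 3.35*c - 1.64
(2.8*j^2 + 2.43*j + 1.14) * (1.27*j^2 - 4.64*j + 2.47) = 3.556*j^4 - 9.9059*j^3 - 2.9114*j^2 + 0.712500000000001*j + 2.8158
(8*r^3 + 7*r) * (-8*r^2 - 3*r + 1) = -64*r^5 - 24*r^4 - 48*r^3 - 21*r^2 + 7*r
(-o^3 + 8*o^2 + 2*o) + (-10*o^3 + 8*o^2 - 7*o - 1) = -11*o^3 + 16*o^2 - 5*o - 1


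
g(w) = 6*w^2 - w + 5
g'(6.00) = 71.00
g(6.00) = 215.00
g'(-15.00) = -181.00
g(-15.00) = 1370.00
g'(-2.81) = -34.72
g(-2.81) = 55.19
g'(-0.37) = -5.44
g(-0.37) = 6.19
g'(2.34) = 27.08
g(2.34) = 35.51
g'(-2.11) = -26.32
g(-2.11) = 33.82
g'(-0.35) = -5.20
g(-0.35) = 6.08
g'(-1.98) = -24.76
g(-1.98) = 30.50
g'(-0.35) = -5.20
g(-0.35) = 6.08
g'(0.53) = 5.36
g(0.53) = 6.16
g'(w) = 12*w - 1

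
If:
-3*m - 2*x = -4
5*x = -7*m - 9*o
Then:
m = 4/3 - 2*x/3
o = -x/27 - 28/27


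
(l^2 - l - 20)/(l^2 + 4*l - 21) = (l^2 - l - 20)/(l^2 + 4*l - 21)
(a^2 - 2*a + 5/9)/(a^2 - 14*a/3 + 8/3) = (9*a^2 - 18*a + 5)/(3*(3*a^2 - 14*a + 8))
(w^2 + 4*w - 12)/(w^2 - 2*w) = (w + 6)/w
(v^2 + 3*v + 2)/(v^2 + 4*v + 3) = (v + 2)/(v + 3)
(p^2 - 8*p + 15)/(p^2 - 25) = (p - 3)/(p + 5)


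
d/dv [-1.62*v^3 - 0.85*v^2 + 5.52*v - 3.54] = -4.86*v^2 - 1.7*v + 5.52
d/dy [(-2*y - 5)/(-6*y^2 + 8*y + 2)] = 3*(-y^2 - 5*y + 3)/(9*y^4 - 24*y^3 + 10*y^2 + 8*y + 1)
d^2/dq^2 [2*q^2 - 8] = 4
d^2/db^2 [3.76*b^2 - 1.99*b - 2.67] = 7.52000000000000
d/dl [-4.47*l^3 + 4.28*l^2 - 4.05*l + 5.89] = -13.41*l^2 + 8.56*l - 4.05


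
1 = 1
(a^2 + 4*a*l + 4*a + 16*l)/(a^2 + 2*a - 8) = (a + 4*l)/(a - 2)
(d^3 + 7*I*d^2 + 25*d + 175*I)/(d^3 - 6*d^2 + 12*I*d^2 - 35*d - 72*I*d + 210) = (d - 5*I)/(d - 6)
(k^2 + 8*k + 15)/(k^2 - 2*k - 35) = (k + 3)/(k - 7)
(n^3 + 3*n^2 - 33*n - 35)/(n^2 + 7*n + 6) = (n^2 + 2*n - 35)/(n + 6)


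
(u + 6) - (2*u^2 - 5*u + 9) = -2*u^2 + 6*u - 3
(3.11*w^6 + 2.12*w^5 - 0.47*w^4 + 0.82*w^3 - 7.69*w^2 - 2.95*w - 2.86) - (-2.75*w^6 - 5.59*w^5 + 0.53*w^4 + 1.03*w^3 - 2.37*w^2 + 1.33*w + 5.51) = 5.86*w^6 + 7.71*w^5 - 1.0*w^4 - 0.21*w^3 - 5.32*w^2 - 4.28*w - 8.37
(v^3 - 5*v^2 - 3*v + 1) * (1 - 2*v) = -2*v^4 + 11*v^3 + v^2 - 5*v + 1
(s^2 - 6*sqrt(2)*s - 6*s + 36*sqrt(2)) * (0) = 0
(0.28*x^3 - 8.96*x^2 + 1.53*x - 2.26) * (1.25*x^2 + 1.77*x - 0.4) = 0.35*x^5 - 10.7044*x^4 - 14.0587*x^3 + 3.4671*x^2 - 4.6122*x + 0.904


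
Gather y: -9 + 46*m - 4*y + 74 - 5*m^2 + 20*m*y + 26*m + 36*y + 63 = -5*m^2 + 72*m + y*(20*m + 32) + 128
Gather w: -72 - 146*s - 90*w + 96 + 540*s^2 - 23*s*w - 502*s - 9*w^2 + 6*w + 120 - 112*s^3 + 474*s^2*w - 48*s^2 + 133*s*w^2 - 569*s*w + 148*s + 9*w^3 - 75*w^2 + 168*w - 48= -112*s^3 + 492*s^2 - 500*s + 9*w^3 + w^2*(133*s - 84) + w*(474*s^2 - 592*s + 84) + 96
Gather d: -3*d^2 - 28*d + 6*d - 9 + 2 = -3*d^2 - 22*d - 7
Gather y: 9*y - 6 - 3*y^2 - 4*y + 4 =-3*y^2 + 5*y - 2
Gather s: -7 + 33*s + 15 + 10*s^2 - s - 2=10*s^2 + 32*s + 6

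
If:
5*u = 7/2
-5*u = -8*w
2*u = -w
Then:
No Solution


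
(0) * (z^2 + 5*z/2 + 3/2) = 0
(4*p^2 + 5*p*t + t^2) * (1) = 4*p^2 + 5*p*t + t^2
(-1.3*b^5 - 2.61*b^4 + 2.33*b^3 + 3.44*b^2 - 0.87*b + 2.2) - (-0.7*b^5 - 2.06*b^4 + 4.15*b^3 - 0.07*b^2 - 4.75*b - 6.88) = -0.6*b^5 - 0.55*b^4 - 1.82*b^3 + 3.51*b^2 + 3.88*b + 9.08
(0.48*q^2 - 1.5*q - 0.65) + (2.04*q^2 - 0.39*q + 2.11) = 2.52*q^2 - 1.89*q + 1.46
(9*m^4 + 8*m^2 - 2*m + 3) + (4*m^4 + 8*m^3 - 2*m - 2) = 13*m^4 + 8*m^3 + 8*m^2 - 4*m + 1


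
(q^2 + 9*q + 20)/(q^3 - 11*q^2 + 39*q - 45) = (q^2 + 9*q + 20)/(q^3 - 11*q^2 + 39*q - 45)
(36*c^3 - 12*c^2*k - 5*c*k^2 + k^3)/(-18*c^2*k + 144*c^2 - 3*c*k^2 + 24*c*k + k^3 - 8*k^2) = (-2*c + k)/(k - 8)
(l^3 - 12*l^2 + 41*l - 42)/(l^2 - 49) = (l^2 - 5*l + 6)/(l + 7)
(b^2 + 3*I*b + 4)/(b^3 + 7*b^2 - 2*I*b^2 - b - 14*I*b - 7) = (b + 4*I)/(b^2 + b*(7 - I) - 7*I)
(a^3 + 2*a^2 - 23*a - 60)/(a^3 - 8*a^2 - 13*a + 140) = (a + 3)/(a - 7)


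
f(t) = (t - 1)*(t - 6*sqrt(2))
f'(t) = 2*t - 6*sqrt(2) - 1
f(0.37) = 5.11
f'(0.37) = -8.75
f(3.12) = -11.37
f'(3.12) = -3.25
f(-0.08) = 9.25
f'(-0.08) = -9.65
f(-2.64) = 40.50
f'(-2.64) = -14.77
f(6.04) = -12.32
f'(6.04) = 2.59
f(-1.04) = 19.43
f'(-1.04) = -11.57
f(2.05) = -6.76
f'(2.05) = -5.39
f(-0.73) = 15.94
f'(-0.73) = -10.95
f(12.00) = 38.66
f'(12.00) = 14.51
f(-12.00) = 266.31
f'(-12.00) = -33.49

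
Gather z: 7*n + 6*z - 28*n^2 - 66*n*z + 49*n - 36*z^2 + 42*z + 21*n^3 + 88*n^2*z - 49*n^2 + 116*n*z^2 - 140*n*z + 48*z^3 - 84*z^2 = 21*n^3 - 77*n^2 + 56*n + 48*z^3 + z^2*(116*n - 120) + z*(88*n^2 - 206*n + 48)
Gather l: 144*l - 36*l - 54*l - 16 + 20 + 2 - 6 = 54*l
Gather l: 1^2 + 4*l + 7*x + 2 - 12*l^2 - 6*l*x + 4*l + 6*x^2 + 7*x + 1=-12*l^2 + l*(8 - 6*x) + 6*x^2 + 14*x + 4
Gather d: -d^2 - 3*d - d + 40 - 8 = -d^2 - 4*d + 32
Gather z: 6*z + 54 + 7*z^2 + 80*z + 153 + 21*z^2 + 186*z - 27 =28*z^2 + 272*z + 180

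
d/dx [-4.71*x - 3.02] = -4.71000000000000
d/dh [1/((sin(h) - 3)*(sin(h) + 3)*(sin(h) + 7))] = (-3*sin(h)^2 - 14*sin(h) + 9)*cos(h)/((sin(h) - 3)^2*(sin(h) + 3)^2*(sin(h) + 7)^2)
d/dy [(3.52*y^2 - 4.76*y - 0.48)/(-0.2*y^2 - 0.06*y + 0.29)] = (-1.1632*y^2 + 1.8496*y - 1.4092)/(0.04*y^4 + 0.024*y^3 - 0.1124*y^2 - 0.0348*y + 0.0841)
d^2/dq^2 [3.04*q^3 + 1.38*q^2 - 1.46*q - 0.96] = 18.24*q + 2.76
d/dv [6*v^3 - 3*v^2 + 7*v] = 18*v^2 - 6*v + 7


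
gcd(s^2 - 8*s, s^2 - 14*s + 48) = s - 8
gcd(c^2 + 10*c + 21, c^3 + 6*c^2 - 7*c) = c + 7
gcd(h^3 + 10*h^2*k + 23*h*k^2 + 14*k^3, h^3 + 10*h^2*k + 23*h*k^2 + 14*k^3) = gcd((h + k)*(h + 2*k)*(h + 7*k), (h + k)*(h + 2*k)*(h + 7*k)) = h^3 + 10*h^2*k + 23*h*k^2 + 14*k^3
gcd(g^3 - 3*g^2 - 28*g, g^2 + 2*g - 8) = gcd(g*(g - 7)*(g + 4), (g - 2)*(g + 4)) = g + 4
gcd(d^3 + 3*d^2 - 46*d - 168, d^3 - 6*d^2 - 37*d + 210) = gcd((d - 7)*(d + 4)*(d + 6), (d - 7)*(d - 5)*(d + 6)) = d^2 - d - 42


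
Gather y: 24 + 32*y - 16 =32*y + 8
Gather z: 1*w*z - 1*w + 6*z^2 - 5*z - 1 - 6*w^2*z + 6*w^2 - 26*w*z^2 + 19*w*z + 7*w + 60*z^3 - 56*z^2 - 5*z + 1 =6*w^2 + 6*w + 60*z^3 + z^2*(-26*w - 50) + z*(-6*w^2 + 20*w - 10)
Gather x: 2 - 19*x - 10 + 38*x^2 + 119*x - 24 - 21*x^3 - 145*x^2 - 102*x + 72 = -21*x^3 - 107*x^2 - 2*x + 40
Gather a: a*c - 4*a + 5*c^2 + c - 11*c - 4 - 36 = a*(c - 4) + 5*c^2 - 10*c - 40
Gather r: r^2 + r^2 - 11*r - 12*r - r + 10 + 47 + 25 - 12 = 2*r^2 - 24*r + 70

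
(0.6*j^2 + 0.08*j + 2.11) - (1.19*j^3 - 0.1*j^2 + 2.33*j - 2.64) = -1.19*j^3 + 0.7*j^2 - 2.25*j + 4.75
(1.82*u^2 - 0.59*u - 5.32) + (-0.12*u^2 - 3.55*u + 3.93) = 1.7*u^2 - 4.14*u - 1.39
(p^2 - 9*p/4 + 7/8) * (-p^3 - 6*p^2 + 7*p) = -p^5 - 15*p^4/4 + 157*p^3/8 - 21*p^2 + 49*p/8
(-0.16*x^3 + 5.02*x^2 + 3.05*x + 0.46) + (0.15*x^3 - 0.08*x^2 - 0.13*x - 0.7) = -0.01*x^3 + 4.94*x^2 + 2.92*x - 0.24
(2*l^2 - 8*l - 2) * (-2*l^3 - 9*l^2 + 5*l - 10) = -4*l^5 - 2*l^4 + 86*l^3 - 42*l^2 + 70*l + 20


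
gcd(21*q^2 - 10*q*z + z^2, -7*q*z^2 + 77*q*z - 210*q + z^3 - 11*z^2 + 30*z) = -7*q + z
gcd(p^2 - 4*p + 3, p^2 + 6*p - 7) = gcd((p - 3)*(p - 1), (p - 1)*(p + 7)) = p - 1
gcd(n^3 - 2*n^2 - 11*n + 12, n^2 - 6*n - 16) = 1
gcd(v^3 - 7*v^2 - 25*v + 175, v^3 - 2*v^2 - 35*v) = v^2 - 2*v - 35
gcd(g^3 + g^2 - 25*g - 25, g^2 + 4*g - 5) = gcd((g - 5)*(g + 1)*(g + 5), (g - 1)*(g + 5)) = g + 5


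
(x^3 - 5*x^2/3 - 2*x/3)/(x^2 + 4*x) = (3*x^2 - 5*x - 2)/(3*(x + 4))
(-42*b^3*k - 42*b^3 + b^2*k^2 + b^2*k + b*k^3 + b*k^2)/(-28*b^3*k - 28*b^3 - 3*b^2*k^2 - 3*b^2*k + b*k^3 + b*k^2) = (42*b^2 - b*k - k^2)/(28*b^2 + 3*b*k - k^2)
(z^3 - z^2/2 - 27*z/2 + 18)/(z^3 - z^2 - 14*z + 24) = (z - 3/2)/(z - 2)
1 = 1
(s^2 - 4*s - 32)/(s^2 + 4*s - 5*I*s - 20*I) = (s - 8)/(s - 5*I)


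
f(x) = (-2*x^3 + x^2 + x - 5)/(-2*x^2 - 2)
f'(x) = 4*x*(-2*x^3 + x^2 + x - 5)/(-2*x^2 - 2)^2 + (-6*x^2 + 2*x + 1)/(-2*x^2 - 2) = (2*x^4 + 7*x^2 - 12*x - 1)/(2*(x^4 + 2*x^2 + 1))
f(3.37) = 2.70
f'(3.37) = 0.97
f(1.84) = 1.39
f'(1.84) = 0.61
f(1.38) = 1.20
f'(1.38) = 0.18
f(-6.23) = -6.42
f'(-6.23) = 1.06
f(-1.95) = -1.22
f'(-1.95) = 1.69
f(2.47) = 1.87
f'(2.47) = 0.86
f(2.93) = 2.28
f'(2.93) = 0.93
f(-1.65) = -0.68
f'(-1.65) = 1.90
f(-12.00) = -12.36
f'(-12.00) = 1.01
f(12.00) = 11.40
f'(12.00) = 1.01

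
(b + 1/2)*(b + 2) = b^2 + 5*b/2 + 1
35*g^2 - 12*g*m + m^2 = (-7*g + m)*(-5*g + m)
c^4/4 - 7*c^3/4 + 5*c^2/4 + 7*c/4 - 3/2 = (c/4 + 1/4)*(c - 6)*(c - 1)^2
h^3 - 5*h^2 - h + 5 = (h - 5)*(h - 1)*(h + 1)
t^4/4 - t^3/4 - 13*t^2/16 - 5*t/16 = t*(t/4 + 1/4)*(t - 5/2)*(t + 1/2)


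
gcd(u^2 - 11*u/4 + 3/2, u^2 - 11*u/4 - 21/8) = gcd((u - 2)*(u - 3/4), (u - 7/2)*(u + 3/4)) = 1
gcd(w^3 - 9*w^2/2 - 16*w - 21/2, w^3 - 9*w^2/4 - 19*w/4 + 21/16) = w + 3/2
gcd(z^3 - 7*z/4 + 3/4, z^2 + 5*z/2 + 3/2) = z + 3/2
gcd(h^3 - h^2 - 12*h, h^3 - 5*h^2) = h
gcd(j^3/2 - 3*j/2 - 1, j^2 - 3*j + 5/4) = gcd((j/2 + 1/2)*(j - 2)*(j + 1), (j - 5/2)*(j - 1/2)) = 1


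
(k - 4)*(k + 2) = k^2 - 2*k - 8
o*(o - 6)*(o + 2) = o^3 - 4*o^2 - 12*o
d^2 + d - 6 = (d - 2)*(d + 3)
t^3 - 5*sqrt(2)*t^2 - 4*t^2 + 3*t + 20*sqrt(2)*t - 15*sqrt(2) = (t - 3)*(t - 1)*(t - 5*sqrt(2))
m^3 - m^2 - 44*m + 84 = (m - 6)*(m - 2)*(m + 7)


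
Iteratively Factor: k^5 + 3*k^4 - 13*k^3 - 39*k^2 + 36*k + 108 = (k + 3)*(k^4 - 13*k^2 + 36) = (k - 3)*(k + 3)*(k^3 + 3*k^2 - 4*k - 12) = (k - 3)*(k + 2)*(k + 3)*(k^2 + k - 6) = (k - 3)*(k + 2)*(k + 3)^2*(k - 2)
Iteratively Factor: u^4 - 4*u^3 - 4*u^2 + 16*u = (u - 4)*(u^3 - 4*u) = (u - 4)*(u + 2)*(u^2 - 2*u) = u*(u - 4)*(u + 2)*(u - 2)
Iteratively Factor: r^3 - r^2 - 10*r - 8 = (r + 2)*(r^2 - 3*r - 4) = (r + 1)*(r + 2)*(r - 4)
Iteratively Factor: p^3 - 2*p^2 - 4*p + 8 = (p + 2)*(p^2 - 4*p + 4) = (p - 2)*(p + 2)*(p - 2)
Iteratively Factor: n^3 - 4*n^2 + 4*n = (n - 2)*(n^2 - 2*n) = (n - 2)^2*(n)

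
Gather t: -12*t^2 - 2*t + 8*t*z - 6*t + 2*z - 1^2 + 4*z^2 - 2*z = -12*t^2 + t*(8*z - 8) + 4*z^2 - 1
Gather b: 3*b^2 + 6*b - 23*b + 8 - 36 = 3*b^2 - 17*b - 28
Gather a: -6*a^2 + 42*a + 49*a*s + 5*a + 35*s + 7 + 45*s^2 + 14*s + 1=-6*a^2 + a*(49*s + 47) + 45*s^2 + 49*s + 8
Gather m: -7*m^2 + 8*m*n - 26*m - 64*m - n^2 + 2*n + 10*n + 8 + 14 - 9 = -7*m^2 + m*(8*n - 90) - n^2 + 12*n + 13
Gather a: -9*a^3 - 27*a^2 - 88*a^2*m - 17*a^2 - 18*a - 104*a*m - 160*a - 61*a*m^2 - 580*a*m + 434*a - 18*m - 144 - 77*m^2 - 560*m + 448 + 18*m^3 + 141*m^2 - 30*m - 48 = -9*a^3 + a^2*(-88*m - 44) + a*(-61*m^2 - 684*m + 256) + 18*m^3 + 64*m^2 - 608*m + 256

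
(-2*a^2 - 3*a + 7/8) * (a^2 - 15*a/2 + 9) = -2*a^4 + 12*a^3 + 43*a^2/8 - 537*a/16 + 63/8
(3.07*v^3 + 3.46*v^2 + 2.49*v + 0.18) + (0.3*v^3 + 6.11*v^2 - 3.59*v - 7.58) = 3.37*v^3 + 9.57*v^2 - 1.1*v - 7.4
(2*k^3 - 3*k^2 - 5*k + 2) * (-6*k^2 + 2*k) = -12*k^5 + 22*k^4 + 24*k^3 - 22*k^2 + 4*k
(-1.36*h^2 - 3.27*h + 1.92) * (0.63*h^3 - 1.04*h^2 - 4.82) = -0.8568*h^5 - 0.6457*h^4 + 4.6104*h^3 + 4.5584*h^2 + 15.7614*h - 9.2544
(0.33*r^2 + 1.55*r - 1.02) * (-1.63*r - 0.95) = -0.5379*r^3 - 2.84*r^2 + 0.1901*r + 0.969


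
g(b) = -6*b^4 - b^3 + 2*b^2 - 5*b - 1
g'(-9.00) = 17212.00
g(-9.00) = -38431.00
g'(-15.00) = 80260.00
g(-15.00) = -299851.00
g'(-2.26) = 247.67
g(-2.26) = -124.47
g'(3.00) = -668.00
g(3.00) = -511.00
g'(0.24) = -4.54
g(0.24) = -2.12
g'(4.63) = -2432.86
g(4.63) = -2837.77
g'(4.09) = -1680.85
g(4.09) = -1735.39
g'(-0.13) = -5.52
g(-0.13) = -0.32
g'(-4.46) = 2046.68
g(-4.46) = -2224.25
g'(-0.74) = 0.12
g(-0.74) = 2.40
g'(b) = -24*b^3 - 3*b^2 + 4*b - 5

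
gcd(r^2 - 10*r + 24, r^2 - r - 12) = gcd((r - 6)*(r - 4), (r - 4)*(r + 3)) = r - 4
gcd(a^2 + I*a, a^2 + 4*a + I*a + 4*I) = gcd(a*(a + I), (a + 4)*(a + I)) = a + I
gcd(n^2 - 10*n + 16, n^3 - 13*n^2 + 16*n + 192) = n - 8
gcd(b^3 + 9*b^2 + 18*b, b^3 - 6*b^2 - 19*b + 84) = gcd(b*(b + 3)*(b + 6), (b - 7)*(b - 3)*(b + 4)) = 1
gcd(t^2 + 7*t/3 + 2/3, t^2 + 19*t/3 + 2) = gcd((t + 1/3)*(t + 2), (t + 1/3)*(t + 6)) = t + 1/3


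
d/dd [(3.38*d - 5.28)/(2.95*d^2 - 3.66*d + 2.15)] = (-9.971*d^2 + 31.152*d - 12.0578)/(8.7025*d^4 - 21.594*d^3 + 26.0806*d^2 - 15.738*d + 4.6225)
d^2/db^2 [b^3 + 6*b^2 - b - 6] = 6*b + 12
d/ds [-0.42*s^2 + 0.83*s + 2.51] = 0.83 - 0.84*s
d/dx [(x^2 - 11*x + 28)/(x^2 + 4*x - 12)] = 5*(3*x^2 - 16*x + 4)/(x^4 + 8*x^3 - 8*x^2 - 96*x + 144)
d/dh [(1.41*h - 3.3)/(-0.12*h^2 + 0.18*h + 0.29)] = (0.1692*h^2 - 0.792*h + 1.0029)/(0.0144*h^4 - 0.0432*h^3 - 0.0372*h^2 + 0.1044*h + 0.0841)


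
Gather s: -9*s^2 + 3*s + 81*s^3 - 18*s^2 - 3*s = 81*s^3 - 27*s^2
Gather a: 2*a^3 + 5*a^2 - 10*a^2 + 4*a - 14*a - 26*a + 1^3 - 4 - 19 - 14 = 2*a^3 - 5*a^2 - 36*a - 36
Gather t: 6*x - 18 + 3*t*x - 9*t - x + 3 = t*(3*x - 9) + 5*x - 15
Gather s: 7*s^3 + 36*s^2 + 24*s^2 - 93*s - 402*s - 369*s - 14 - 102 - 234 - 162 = 7*s^3 + 60*s^2 - 864*s - 512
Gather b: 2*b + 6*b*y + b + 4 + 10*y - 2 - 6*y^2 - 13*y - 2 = b*(6*y + 3) - 6*y^2 - 3*y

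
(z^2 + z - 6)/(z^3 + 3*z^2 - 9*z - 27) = (z - 2)/(z^2 - 9)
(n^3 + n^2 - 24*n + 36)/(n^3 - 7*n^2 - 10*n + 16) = (n^3 + n^2 - 24*n + 36)/(n^3 - 7*n^2 - 10*n + 16)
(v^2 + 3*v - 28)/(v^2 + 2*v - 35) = (v - 4)/(v - 5)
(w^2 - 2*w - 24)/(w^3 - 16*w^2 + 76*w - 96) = (w + 4)/(w^2 - 10*w + 16)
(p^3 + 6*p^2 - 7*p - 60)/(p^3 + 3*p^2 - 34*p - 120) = (p - 3)/(p - 6)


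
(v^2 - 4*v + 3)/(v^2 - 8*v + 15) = (v - 1)/(v - 5)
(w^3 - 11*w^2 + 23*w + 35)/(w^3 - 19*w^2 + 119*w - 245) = (w + 1)/(w - 7)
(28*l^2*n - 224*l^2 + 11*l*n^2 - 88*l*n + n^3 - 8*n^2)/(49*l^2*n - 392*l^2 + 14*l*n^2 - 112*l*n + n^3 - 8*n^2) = (4*l + n)/(7*l + n)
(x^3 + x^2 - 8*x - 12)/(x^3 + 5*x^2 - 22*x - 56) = (x^2 - x - 6)/(x^2 + 3*x - 28)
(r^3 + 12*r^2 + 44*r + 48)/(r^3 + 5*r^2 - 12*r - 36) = (r + 4)/(r - 3)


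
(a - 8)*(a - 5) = a^2 - 13*a + 40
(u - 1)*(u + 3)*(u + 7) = u^3 + 9*u^2 + 11*u - 21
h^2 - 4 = (h - 2)*(h + 2)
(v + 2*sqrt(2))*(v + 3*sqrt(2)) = v^2 + 5*sqrt(2)*v + 12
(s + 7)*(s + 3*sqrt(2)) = s^2 + 3*sqrt(2)*s + 7*s + 21*sqrt(2)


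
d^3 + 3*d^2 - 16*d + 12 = (d - 2)*(d - 1)*(d + 6)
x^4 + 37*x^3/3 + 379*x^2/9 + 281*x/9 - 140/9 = (x - 1/3)*(x + 5/3)*(x + 4)*(x + 7)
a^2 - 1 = (a - 1)*(a + 1)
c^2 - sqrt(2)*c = c*(c - sqrt(2))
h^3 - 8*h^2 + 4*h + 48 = (h - 6)*(h - 4)*(h + 2)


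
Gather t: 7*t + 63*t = 70*t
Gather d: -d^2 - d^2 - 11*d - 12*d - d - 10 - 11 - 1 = -2*d^2 - 24*d - 22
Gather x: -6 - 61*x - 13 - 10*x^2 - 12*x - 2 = -10*x^2 - 73*x - 21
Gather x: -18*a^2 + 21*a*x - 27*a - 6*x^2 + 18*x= -18*a^2 - 27*a - 6*x^2 + x*(21*a + 18)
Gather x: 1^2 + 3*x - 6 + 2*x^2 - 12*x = 2*x^2 - 9*x - 5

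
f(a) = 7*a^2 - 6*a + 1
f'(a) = 14*a - 6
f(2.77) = 38.09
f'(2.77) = 32.78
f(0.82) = 0.79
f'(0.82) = 5.48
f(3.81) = 79.75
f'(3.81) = 47.34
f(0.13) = 0.34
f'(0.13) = -4.18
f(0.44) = -0.28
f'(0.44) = 0.16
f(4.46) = 113.48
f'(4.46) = 56.44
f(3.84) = 81.18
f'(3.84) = 47.76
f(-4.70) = 183.83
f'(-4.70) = -71.80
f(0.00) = 1.00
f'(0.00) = -6.00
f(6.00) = 217.00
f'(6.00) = 78.00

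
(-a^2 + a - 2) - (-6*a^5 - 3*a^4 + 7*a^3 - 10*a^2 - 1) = 6*a^5 + 3*a^4 - 7*a^3 + 9*a^2 + a - 1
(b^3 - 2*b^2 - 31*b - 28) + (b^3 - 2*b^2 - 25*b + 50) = 2*b^3 - 4*b^2 - 56*b + 22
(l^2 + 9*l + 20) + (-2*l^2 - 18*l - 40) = -l^2 - 9*l - 20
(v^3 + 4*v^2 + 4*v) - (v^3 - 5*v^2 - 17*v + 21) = 9*v^2 + 21*v - 21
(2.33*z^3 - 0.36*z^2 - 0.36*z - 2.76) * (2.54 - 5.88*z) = -13.7004*z^4 + 8.035*z^3 + 1.2024*z^2 + 15.3144*z - 7.0104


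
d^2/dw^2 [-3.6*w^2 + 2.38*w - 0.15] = -7.20000000000000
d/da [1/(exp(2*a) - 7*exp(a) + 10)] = (7 - 2*exp(a))*exp(a)/(exp(2*a) - 7*exp(a) + 10)^2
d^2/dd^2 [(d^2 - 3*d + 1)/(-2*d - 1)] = -22/(8*d^3 + 12*d^2 + 6*d + 1)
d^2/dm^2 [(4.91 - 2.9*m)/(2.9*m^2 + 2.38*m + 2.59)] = (-(2.9*m - 4.91)*(5.8*m + 2.38)*(11.6*m + 4.76) + (50.46*m - 14.674)*(2.9*m^2 + 2.38*m + 2.59))/(2.9*m^2 + 2.38*m + 2.59)^3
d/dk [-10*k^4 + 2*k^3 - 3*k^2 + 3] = 2*k*(-20*k^2 + 3*k - 3)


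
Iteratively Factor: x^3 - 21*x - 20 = (x + 4)*(x^2 - 4*x - 5) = (x + 1)*(x + 4)*(x - 5)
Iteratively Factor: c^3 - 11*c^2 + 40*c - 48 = (c - 3)*(c^2 - 8*c + 16) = (c - 4)*(c - 3)*(c - 4)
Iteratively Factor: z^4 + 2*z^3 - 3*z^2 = (z - 1)*(z^3 + 3*z^2) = (z - 1)*(z + 3)*(z^2) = z*(z - 1)*(z + 3)*(z)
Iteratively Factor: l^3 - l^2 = (l - 1)*(l^2) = l*(l - 1)*(l)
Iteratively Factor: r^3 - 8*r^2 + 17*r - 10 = (r - 1)*(r^2 - 7*r + 10) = (r - 5)*(r - 1)*(r - 2)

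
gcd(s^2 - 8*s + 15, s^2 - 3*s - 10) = s - 5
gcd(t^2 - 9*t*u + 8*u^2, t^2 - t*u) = t - u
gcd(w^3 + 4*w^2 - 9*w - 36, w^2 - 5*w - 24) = w + 3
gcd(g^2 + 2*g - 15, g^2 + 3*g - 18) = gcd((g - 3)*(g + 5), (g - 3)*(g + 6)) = g - 3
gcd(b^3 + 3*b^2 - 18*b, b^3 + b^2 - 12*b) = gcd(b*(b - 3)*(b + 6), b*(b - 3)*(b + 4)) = b^2 - 3*b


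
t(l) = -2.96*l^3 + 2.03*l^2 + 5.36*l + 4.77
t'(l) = -8.88*l^2 + 4.06*l + 5.36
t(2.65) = -21.85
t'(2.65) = -46.24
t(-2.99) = 86.02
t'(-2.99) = -86.17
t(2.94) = -37.15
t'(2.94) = -59.46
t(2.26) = -6.92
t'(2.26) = -30.82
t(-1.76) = 17.76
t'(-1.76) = -29.29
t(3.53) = -81.22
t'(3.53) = -90.96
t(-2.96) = 83.46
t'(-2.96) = -84.46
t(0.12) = 5.44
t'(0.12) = 5.72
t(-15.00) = 10371.12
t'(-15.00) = -2053.54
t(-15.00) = 10371.12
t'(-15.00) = -2053.54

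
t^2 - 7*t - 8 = (t - 8)*(t + 1)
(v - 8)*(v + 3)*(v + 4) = v^3 - v^2 - 44*v - 96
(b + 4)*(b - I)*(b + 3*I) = b^3 + 4*b^2 + 2*I*b^2 + 3*b + 8*I*b + 12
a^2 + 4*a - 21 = (a - 3)*(a + 7)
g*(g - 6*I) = g^2 - 6*I*g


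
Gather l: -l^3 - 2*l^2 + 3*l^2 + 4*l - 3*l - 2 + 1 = -l^3 + l^2 + l - 1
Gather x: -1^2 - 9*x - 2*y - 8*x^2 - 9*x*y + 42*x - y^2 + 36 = -8*x^2 + x*(33 - 9*y) - y^2 - 2*y + 35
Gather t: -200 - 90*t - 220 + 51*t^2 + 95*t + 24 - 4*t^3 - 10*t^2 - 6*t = -4*t^3 + 41*t^2 - t - 396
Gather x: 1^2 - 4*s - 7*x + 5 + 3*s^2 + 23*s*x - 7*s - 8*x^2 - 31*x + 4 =3*s^2 - 11*s - 8*x^2 + x*(23*s - 38) + 10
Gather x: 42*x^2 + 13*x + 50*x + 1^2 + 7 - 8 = 42*x^2 + 63*x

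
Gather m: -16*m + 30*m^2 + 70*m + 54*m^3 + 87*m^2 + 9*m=54*m^3 + 117*m^2 + 63*m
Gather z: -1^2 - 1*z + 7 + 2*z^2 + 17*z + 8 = 2*z^2 + 16*z + 14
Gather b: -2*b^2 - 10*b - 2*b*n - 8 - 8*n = -2*b^2 + b*(-2*n - 10) - 8*n - 8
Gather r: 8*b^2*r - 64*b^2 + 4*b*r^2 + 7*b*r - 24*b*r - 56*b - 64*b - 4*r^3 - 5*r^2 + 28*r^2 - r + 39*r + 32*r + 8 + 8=-64*b^2 - 120*b - 4*r^3 + r^2*(4*b + 23) + r*(8*b^2 - 17*b + 70) + 16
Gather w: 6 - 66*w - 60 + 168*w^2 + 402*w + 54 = 168*w^2 + 336*w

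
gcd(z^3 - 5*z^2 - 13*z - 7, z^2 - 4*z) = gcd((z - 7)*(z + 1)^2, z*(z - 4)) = 1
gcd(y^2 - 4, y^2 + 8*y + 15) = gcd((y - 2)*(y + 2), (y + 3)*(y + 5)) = 1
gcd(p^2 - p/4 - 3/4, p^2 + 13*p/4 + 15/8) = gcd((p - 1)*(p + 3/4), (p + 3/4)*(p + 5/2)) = p + 3/4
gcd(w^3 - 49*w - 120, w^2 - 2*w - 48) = w - 8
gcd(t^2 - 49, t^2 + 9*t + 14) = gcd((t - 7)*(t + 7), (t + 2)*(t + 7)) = t + 7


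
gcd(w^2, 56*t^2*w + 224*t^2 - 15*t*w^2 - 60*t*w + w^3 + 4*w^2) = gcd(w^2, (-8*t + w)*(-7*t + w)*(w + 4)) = 1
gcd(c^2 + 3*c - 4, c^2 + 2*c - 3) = c - 1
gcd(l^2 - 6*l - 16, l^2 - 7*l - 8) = l - 8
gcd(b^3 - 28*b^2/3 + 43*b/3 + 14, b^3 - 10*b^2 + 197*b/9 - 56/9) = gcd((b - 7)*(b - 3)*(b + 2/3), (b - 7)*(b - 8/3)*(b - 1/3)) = b - 7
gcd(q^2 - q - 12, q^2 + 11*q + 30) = 1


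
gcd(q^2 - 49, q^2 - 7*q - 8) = 1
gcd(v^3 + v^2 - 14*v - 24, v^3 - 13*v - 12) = v^2 - v - 12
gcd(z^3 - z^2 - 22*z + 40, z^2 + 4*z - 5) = z + 5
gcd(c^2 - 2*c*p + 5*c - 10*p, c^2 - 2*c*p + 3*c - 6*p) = -c + 2*p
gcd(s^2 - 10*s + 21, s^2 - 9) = s - 3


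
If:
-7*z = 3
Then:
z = -3/7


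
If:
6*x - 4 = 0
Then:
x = 2/3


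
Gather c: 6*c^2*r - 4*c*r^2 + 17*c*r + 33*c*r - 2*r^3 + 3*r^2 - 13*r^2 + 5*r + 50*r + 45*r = 6*c^2*r + c*(-4*r^2 + 50*r) - 2*r^3 - 10*r^2 + 100*r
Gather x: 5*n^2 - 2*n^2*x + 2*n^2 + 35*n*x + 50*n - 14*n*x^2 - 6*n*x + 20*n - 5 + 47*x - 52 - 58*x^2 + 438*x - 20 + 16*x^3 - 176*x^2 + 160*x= 7*n^2 + 70*n + 16*x^3 + x^2*(-14*n - 234) + x*(-2*n^2 + 29*n + 645) - 77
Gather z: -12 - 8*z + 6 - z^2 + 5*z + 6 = -z^2 - 3*z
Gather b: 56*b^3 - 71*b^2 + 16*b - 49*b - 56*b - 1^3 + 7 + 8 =56*b^3 - 71*b^2 - 89*b + 14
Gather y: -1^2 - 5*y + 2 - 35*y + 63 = 64 - 40*y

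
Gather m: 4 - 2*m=4 - 2*m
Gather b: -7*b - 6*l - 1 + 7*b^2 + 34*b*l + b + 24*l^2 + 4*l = 7*b^2 + b*(34*l - 6) + 24*l^2 - 2*l - 1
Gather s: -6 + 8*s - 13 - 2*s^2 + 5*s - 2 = -2*s^2 + 13*s - 21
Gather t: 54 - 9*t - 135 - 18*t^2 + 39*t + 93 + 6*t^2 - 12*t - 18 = -12*t^2 + 18*t - 6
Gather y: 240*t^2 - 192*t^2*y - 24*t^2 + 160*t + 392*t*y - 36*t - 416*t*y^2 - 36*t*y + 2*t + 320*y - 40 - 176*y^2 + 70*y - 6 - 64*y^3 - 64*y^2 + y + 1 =216*t^2 + 126*t - 64*y^3 + y^2*(-416*t - 240) + y*(-192*t^2 + 356*t + 391) - 45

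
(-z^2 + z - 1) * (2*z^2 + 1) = -2*z^4 + 2*z^3 - 3*z^2 + z - 1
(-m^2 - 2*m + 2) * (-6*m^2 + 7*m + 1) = 6*m^4 + 5*m^3 - 27*m^2 + 12*m + 2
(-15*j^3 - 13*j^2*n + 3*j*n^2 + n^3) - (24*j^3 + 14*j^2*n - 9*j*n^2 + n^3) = -39*j^3 - 27*j^2*n + 12*j*n^2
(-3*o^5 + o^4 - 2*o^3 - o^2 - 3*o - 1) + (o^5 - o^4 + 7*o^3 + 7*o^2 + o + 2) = -2*o^5 + 5*o^3 + 6*o^2 - 2*o + 1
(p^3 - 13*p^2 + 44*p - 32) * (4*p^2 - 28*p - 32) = 4*p^5 - 80*p^4 + 508*p^3 - 944*p^2 - 512*p + 1024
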